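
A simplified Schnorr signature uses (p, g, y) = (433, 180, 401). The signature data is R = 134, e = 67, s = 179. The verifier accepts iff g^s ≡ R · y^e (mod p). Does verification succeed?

g^s mod p:
180^2 = 32400 ≡ 358
180^4 ≡ 358^2 = 128164 ≡ 429
180^8 ≡ 429^2 = 184041 ≡ 16
180^16 ≡ 16^2 = 256
180^32 ≡ 256^2 = 65536 ≡ 153
180^64 ≡ 153^2 = 23409 ≡ 27
180^128 ≡ 27^2 = 729 ≡ 296
179 = 128 + 32 + 16 + 2 + 1, so 180^179 ≡ 296·153·256·358·180 ≡ 343 (mod 433)
R · y^e mod p:
401^2 = 160801 ≡ 158
401^4 ≡ 158^2 = 24964 ≡ 283
401^8 ≡ 283^2 = 80089 ≡ 417
401^16 ≡ 417^2 = 173889 ≡ 256
401^32 ≡ 256^2 = 65536 ≡ 153
401^64 ≡ 153^2 = 23409 ≡ 27
67 = 64 + 2 + 1, so 401^67 ≡ 27·158·401 ≡ 316 (mod 433)
134·316 = 42344 ≡ 343 (mod 433)
343 ≡ 343 (mod 433); signature holds.

passes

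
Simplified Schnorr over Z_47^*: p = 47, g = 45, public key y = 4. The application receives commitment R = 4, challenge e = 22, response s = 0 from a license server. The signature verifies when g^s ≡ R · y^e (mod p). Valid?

g^s mod p:
45^0 mod 47 = 1
R · y^e mod p:
4^22 mod 47 = 12
4·12 = 48 ≡ 1 (mod 47)
1 ≡ 1 (mod 47); signature holds.

yes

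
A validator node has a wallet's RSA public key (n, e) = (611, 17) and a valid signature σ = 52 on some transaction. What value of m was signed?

σ^2 ≡ 52^2 = 2704 ≡ 260
σ^4 ≡ 260^2 = 67600 ≡ 390
σ^8 ≡ 390^2 = 152100 ≡ 572
σ^16 ≡ 572^2 = 327184 ≡ 299
17 = 16 + 1, so σ^17 ≡ 299·52 ≡ 273 (mod 611)

273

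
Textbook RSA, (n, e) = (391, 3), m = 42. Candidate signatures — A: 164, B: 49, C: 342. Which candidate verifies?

C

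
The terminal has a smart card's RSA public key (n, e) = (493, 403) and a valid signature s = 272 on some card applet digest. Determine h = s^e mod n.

s^2 ≡ 272^2 = 73984 ≡ 34
s^4 ≡ 34^2 = 1156 ≡ 170
s^8 ≡ 170^2 = 28900 ≡ 306
s^16 ≡ 306^2 = 93636 ≡ 459
s^32 ≡ 459^2 = 210681 ≡ 170
s^64 ≡ 170^2 = 28900 ≡ 306
s^128 ≡ 306^2 = 93636 ≡ 459
s^256 ≡ 459^2 = 210681 ≡ 170
403 = 256 + 128 + 16 + 2 + 1, so s^403 ≡ 170·459·459·34·272 ≡ 68 (mod 493)

68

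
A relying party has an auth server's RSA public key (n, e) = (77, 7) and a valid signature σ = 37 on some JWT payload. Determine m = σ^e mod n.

σ^2 ≡ 37^2 = 1369 ≡ 60
σ^4 ≡ 60^2 = 3600 ≡ 58
7 = 4 + 2 + 1, so σ^7 ≡ 58·60·37 ≡ 16 (mod 77)

16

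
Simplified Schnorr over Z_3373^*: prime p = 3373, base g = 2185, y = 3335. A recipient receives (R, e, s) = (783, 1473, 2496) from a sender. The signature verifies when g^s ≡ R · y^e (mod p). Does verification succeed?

g^s mod p:
2185^2496 mod 3373 = 1919
R · y^e mod p:
3335^1473 mod 3373 = 472
783·472 = 369576 ≡ 1919 (mod 3373)
1919 ≡ 1919 (mod 3373); signature holds.

passes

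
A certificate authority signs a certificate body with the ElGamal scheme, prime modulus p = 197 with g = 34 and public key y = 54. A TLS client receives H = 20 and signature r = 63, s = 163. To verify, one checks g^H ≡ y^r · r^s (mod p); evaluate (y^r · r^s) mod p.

61

54^2 = 2916 ≡ 158
54^4 ≡ 158^2 = 24964 ≡ 142
54^8 ≡ 142^2 = 20164 ≡ 70
54^16 ≡ 70^2 = 4900 ≡ 172
54^32 ≡ 172^2 = 29584 ≡ 34
63 = 32 + 16 + 8 + 4 + 2 + 1, so 54^63 ≡ 34·172·70·142·158·54 ≡ 36 (mod 197)
63^2 = 3969 ≡ 29
63^4 ≡ 29^2 = 841 ≡ 53
63^8 ≡ 53^2 = 2809 ≡ 51
63^16 ≡ 51^2 = 2601 ≡ 40
63^32 ≡ 40^2 = 1600 ≡ 24
63^64 ≡ 24^2 = 576 ≡ 182
63^128 ≡ 182^2 = 33124 ≡ 28
163 = 128 + 32 + 2 + 1, so 63^163 ≡ 28·24·29·63 ≡ 40 (mod 197)
y^r · r^s ≡ 36·40 = 1440 ≡ 61 (mod 197)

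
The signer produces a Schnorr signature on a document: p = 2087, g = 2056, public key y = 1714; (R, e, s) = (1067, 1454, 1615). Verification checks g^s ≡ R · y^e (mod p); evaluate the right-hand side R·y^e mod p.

Squares mod 2087: 1714^1≡1714, 1714^2≡1387, 1714^4≡1642, 1714^8≡1847, 1714^16≡1251, 1714^32≡1838, 1714^64≡1478, 1714^128≡1482, 1714^256≡800, 1714^512≡1378, 1714^1024≡1801
1454 = 1024 + 256 + 128 + 32 + 8 + 4 + 2, so 1714^1454 ≡ 1801·800·1482·1838·1847·1642·1387 ≡ 169 (mod 2087)
R · y^e ≡ 1067·169 = 180323 ≡ 841 (mod 2087)

841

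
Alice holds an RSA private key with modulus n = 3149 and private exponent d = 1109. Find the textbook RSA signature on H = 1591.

H^2 ≡ 1591^2 = 2531281 ≡ 2634
H^4 ≡ 2634^2 = 6937956 ≡ 709
H^8 ≡ 709^2 = 502681 ≡ 1990
H^16 ≡ 1990^2 = 3960100 ≡ 1807
H^32 ≡ 1807^2 = 3265249 ≡ 2885
H^64 ≡ 2885^2 = 8323225 ≡ 418
H^128 ≡ 418^2 = 174724 ≡ 1529
H^256 ≡ 1529^2 = 2337841 ≡ 1283
H^512 ≡ 1283^2 = 1646089 ≡ 2311
H^1024 ≡ 2311^2 = 5340721 ≡ 17
1109 = 1024 + 64 + 16 + 4 + 1, so H^1109 ≡ 17·418·1807·709·1591 ≡ 2557 (mod 3149)

2557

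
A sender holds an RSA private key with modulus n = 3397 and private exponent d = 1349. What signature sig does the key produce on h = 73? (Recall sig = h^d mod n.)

1861

h^2 ≡ 73^2 = 5329 ≡ 1932
h^4 ≡ 1932^2 = 3732624 ≡ 2718
h^8 ≡ 2718^2 = 7387524 ≡ 2446
h^16 ≡ 2446^2 = 5982916 ≡ 799
h^32 ≡ 799^2 = 638401 ≡ 3162
h^64 ≡ 3162^2 = 9998244 ≡ 873
h^128 ≡ 873^2 = 762129 ≡ 1201
h^256 ≡ 1201^2 = 1442401 ≡ 2073
h^512 ≡ 2073^2 = 4297329 ≡ 124
h^1024 ≡ 124^2 = 15376 ≡ 1788
1349 = 1024 + 256 + 64 + 4 + 1, so h^1349 ≡ 1788·2073·873·2718·73 ≡ 1861 (mod 3397)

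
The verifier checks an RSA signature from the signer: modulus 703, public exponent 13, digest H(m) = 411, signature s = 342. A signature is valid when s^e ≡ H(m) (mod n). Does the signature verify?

does not verify

s^2 ≡ 342^2 = 116964 ≡ 266
s^4 ≡ 266^2 = 70756 ≡ 456
s^8 ≡ 456^2 = 207936 ≡ 551
13 = 8 + 4 + 1, so s^13 ≡ 551·456·342 ≡ 456 (mod 703)
The recovered value 456 does not match the digest 411.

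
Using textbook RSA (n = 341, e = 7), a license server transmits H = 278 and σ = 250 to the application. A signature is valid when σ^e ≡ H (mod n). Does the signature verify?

does not verify

Squares mod 341: σ^1≡250, σ^2≡97, σ^4≡202
7 = 4 + 2 + 1, so σ^7 ≡ 202·97·250 ≡ 35 (mod 341)
σ^7 mod 341 = 35, but H = 278.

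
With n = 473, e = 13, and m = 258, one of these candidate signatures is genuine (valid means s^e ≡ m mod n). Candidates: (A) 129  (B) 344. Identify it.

Candidate A: 129^2 = 16641 ≡ 86; 129^4 ≡ 86^2 = 7396 ≡ 301; 129^8 ≡ 301^2 = 90601 ≡ 258; 13 = 8 + 4 + 1, so 129^13 ≡ 258·301·129 ≡ 215 (mod 473)
Candidate B: 344^2 = 118336 ≡ 86; 344^4 ≡ 86^2 = 7396 ≡ 301; 344^8 ≡ 301^2 = 90601 ≡ 258; 13 = 8 + 4 + 1, so 344^13 ≡ 258·301·344 ≡ 258 (mod 473)
  → matches m = 258

B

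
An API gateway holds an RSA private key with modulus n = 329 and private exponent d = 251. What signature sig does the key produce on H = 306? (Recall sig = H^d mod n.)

192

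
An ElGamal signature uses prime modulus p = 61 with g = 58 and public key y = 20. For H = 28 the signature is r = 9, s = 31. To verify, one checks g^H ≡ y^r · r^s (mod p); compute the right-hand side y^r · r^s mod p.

20^9 mod 61 = 58
9^31 mod 61 = 9
y^r · r^s ≡ 58·9 = 522 ≡ 34 (mod 61)

34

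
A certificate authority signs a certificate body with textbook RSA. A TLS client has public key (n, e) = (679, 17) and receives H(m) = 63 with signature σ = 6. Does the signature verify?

σ^2 ≡ 6^2 = 36
σ^4 ≡ 36^2 = 1296 ≡ 617
σ^8 ≡ 617^2 = 380689 ≡ 449
σ^16 ≡ 449^2 = 201601 ≡ 617
17 = 16 + 1, so σ^17 ≡ 617·6 ≡ 307 (mod 679)
σ^17 mod 679 = 307, but H(m) = 63.

does not verify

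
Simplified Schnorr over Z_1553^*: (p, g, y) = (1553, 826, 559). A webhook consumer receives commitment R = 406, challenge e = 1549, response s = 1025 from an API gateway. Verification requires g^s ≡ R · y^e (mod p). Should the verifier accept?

reject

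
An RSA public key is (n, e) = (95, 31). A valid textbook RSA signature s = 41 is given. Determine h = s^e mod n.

71

Squares mod 95: s^1≡41, s^2≡66, s^4≡81, s^8≡6, s^16≡36
31 = 16 + 8 + 4 + 2 + 1, so s^31 ≡ 36·6·81·66·41 ≡ 71 (mod 95)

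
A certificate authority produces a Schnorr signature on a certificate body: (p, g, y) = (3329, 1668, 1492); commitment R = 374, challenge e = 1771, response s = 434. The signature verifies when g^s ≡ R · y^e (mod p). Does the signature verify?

verifies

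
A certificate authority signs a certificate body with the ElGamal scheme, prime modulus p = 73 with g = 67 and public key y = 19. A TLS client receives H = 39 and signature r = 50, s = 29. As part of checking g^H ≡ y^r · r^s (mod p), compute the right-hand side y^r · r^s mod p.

3

19^2 = 361 ≡ 69
19^4 ≡ 69^2 = 4761 ≡ 16
19^8 ≡ 16^2 = 256 ≡ 37
19^16 ≡ 37^2 = 1369 ≡ 55
19^32 ≡ 55^2 = 3025 ≡ 32
50 = 32 + 16 + 2, so 19^50 ≡ 32·55·69 ≡ 41 (mod 73)
50^2 = 2500 ≡ 18
50^4 ≡ 18^2 = 324 ≡ 32
50^8 ≡ 32^2 = 1024 ≡ 2
50^16 ≡ 2^2 = 4
29 = 16 + 8 + 4 + 1, so 50^29 ≡ 4·2·32·50 ≡ 25 (mod 73)
y^r · r^s ≡ 41·25 = 1025 ≡ 3 (mod 73)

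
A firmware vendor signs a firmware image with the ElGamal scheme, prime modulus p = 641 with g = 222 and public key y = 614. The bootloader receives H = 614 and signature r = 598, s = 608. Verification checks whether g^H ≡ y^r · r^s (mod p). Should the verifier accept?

Left side g^H mod p:
Squares mod 641: 222^1≡222, 222^2≡568, 222^4≡201, 222^8≡18, 222^16≡324, 222^32≡493, 222^64≡110, 222^128≡562, 222^256≡472, 222^512≡357
614 = 512 + 64 + 32 + 4 + 2, so 222^614 ≡ 357·110·493·201·568 ≡ 372 (mod 641)
Right side y^r · r^s mod p:
Squares mod 641: 614^1≡614, 614^2≡88, 614^4≡52, 614^8≡140, 614^16≡370, 614^32≡367, 614^64≡79, 614^128≡472, 614^256≡357, 614^512≡531
598 = 512 + 64 + 16 + 4 + 2, so 614^598 ≡ 531·79·370·52·88 ≡ 571 (mod 641)
Squares mod 641: 598^1≡598, 598^2≡567, 598^4≡348, 598^8≡596, 598^16≡102, 598^32≡148, 598^64≡110, 598^128≡562, 598^256≡472, 598^512≡357
608 = 512 + 64 + 32, so 598^608 ≡ 357·110·148 ≡ 13 (mod 641)
571·13 = 7423 ≡ 372 (mod 641)
372 ≡ 372 (mod 641), so the signature is genuine.

accept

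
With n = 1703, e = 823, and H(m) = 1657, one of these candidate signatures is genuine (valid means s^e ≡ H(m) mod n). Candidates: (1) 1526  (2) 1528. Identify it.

2

Candidate 1: Squares mod 1703: 1526^1≡1526, 1526^2≡675, 1526^4≡924, 1526^8≡573, 1526^16≡1353, 1526^32≡1587, 1526^64≡1535, 1526^128≡976, 1526^256≡599, 1526^512≡1171; 823 = 512 + 256 + 32 + 16 + 4 + 2 + 1, so 1526^823 ≡ 1171·599·1587·1353·924·675·1526 ≡ 1594 (mod 1703)
Candidate 2: Squares mod 1703: 1528^1≡1528, 1528^2≡1674, 1528^4≡841, 1528^8≡536, 1528^16≡1192, 1528^32≡562, 1528^64≡789, 1528^128≡926, 1528^256≡867, 1528^512≡666; 823 = 512 + 256 + 32 + 16 + 4 + 2 + 1, so 1528^823 ≡ 666·867·562·1192·841·1674·1528 ≡ 1657 (mod 1703)
  → matches H(m) = 1657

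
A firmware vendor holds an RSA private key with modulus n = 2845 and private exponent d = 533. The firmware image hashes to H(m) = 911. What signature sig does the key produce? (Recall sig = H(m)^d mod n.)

726

(H(m))^2 ≡ 911^2 = 829921 ≡ 2026
(H(m))^4 ≡ 2026^2 = 4104676 ≡ 2186
(H(m))^8 ≡ 2186^2 = 4778596 ≡ 1841
(H(m))^16 ≡ 1841^2 = 3389281 ≡ 886
(H(m))^32 ≡ 886^2 = 784996 ≡ 2621
(H(m))^64 ≡ 2621^2 = 6869641 ≡ 1811
(H(m))^128 ≡ 1811^2 = 3279721 ≡ 2281
(H(m))^256 ≡ 2281^2 = 5202961 ≡ 2301
(H(m))^512 ≡ 2301^2 = 5294601 ≡ 56
533 = 512 + 16 + 4 + 1, so (H(m))^533 ≡ 56·886·2186·911 ≡ 726 (mod 2845)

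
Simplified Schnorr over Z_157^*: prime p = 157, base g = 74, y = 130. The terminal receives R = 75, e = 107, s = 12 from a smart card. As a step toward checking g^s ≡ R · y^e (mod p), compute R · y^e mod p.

46

130^2 = 16900 ≡ 101
130^4 ≡ 101^2 = 10201 ≡ 153
130^8 ≡ 153^2 = 23409 ≡ 16
130^16 ≡ 16^2 = 256 ≡ 99
130^32 ≡ 99^2 = 9801 ≡ 67
130^64 ≡ 67^2 = 4489 ≡ 93
107 = 64 + 32 + 8 + 2 + 1, so 130^107 ≡ 93·67·16·101·130 ≡ 99 (mod 157)
R · y^e ≡ 75·99 = 7425 ≡ 46 (mod 157)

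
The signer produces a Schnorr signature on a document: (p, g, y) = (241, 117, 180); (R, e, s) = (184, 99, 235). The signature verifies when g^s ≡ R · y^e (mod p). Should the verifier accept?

g^s mod p:
117^2 = 13689 ≡ 193
117^4 ≡ 193^2 = 37249 ≡ 135
117^8 ≡ 135^2 = 18225 ≡ 150
117^16 ≡ 150^2 = 22500 ≡ 87
117^32 ≡ 87^2 = 7569 ≡ 98
117^64 ≡ 98^2 = 9604 ≡ 205
117^128 ≡ 205^2 = 42025 ≡ 91
235 = 128 + 64 + 32 + 8 + 2 + 1, so 117^235 ≡ 91·205·98·150·193·117 ≡ 165 (mod 241)
R · y^e mod p:
180^2 = 32400 ≡ 106
180^4 ≡ 106^2 = 11236 ≡ 150
180^8 ≡ 150^2 = 22500 ≡ 87
180^16 ≡ 87^2 = 7569 ≡ 98
180^32 ≡ 98^2 = 9604 ≡ 205
180^64 ≡ 205^2 = 42025 ≡ 91
99 = 64 + 32 + 2 + 1, so 180^99 ≡ 91·205·106·180 ≡ 162 (mod 241)
184·162 = 29808 ≡ 165 (mod 241)
165 ≡ 165 (mod 241); signature holds.

accept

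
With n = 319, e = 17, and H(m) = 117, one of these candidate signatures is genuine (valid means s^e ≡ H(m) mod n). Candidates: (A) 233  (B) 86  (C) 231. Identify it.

A

Candidate A: 233^17 mod 319 = 117
  → matches H(m) = 117
Candidate B: 86^17 mod 319 = 202
Candidate C: 231^17 mod 319 = 231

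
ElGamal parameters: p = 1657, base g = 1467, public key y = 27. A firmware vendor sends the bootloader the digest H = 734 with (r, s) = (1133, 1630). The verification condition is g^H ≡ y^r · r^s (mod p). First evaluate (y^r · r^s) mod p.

27^1133 mod 1657 = 1228
1133^1630 mod 1657 = 1221
y^r · r^s ≡ 1228·1221 = 1499388 ≡ 1460 (mod 1657)

1460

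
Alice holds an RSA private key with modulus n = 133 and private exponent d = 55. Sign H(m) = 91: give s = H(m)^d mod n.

91

Squares mod 133: (H(m))^1≡91, (H(m))^2≡35, (H(m))^4≡28, (H(m))^8≡119, (H(m))^16≡63, (H(m))^32≡112
55 = 32 + 16 + 4 + 2 + 1, so (H(m))^55 ≡ 112·63·28·35·91 ≡ 91 (mod 133)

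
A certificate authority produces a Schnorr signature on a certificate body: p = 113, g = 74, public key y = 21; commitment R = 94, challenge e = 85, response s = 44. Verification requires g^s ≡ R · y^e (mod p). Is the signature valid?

g^s mod p:
Squares mod 113: 74^1≡74, 74^2≡52, 74^4≡105, 74^8≡64, 74^16≡28, 74^32≡106
44 = 32 + 8 + 4, so 74^44 ≡ 106·64·105 ≡ 81 (mod 113)
R · y^e mod p:
Squares mod 113: 21^1≡21, 21^2≡102, 21^4≡8, 21^8≡64, 21^16≡28, 21^32≡106, 21^64≡49
85 = 64 + 16 + 4 + 1, so 21^85 ≡ 49·28·8·21 ≡ 89 (mod 113)
94·89 = 8366 ≡ 4 (mod 113)
81 ≠ 4; the check fails.

invalid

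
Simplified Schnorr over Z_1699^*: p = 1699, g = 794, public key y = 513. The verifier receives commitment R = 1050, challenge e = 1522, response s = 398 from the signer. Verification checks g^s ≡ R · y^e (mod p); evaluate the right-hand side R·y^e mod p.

1512

Squares mod 1699: 513^1≡513, 513^2≡1523, 513^4≡394, 513^8≡627, 513^16≡660, 513^32≡656, 513^64≡489, 513^128≡1261, 513^256≡1556, 513^512≡61, 513^1024≡323
1522 = 1024 + 256 + 128 + 64 + 32 + 16 + 2, so 513^1522 ≡ 323·1556·1261·489·656·660·1523 ≡ 749 (mod 1699)
R · y^e ≡ 1050·749 = 786450 ≡ 1512 (mod 1699)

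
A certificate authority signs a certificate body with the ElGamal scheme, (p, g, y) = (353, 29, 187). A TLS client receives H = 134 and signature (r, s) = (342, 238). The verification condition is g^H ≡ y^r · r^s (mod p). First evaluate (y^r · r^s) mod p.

218

187^342 mod 353 = 187
342^238 mod 353 = 88
y^r · r^s ≡ 187·88 = 16456 ≡ 218 (mod 353)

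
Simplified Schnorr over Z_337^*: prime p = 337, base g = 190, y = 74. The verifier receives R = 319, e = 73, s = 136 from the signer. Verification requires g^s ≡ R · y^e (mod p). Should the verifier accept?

reject

g^s mod p:
190^2 = 36100 ≡ 41
190^4 ≡ 41^2 = 1681 ≡ 333
190^8 ≡ 333^2 = 110889 ≡ 16
190^16 ≡ 16^2 = 256
190^32 ≡ 256^2 = 65536 ≡ 158
190^64 ≡ 158^2 = 24964 ≡ 26
190^128 ≡ 26^2 = 676 ≡ 2
136 = 128 + 8, so 190^136 ≡ 2·16 ≡ 32 (mod 337)
R · y^e mod p:
74^2 = 5476 ≡ 84
74^4 ≡ 84^2 = 7056 ≡ 316
74^8 ≡ 316^2 = 99856 ≡ 104
74^16 ≡ 104^2 = 10816 ≡ 32
74^32 ≡ 32^2 = 1024 ≡ 13
74^64 ≡ 13^2 = 169
73 = 64 + 8 + 1, so 74^73 ≡ 169·104·74 ≡ 141 (mod 337)
319·141 = 44979 ≡ 158 (mod 337)
32 ≠ 158; the check fails.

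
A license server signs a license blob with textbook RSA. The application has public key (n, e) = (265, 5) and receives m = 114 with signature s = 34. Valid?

yes

s^5 mod 265 = 114
114 = m, so the signature checks out.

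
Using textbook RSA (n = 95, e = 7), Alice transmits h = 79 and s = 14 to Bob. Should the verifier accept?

accept

s^2 ≡ 14^2 = 196 ≡ 6
s^4 ≡ 6^2 = 36
7 = 4 + 2 + 1, so s^7 ≡ 36·6·14 ≡ 79 (mod 95)
s^7 mod 95 = 79 matches h.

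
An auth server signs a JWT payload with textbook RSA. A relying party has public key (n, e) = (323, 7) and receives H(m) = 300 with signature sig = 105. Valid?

yes

Squares mod 323: sig^1≡105, sig^2≡43, sig^4≡234
7 = 4 + 2 + 1, so sig^7 ≡ 234·43·105 ≡ 300 (mod 323)
300 = H(m), so the signature checks out.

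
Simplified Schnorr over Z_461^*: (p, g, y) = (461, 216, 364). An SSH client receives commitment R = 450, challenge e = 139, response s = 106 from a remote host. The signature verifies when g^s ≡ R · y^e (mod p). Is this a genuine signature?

g^s mod p:
216^2 = 46656 ≡ 95
216^4 ≡ 95^2 = 9025 ≡ 266
216^8 ≡ 266^2 = 70756 ≡ 223
216^16 ≡ 223^2 = 49729 ≡ 402
216^32 ≡ 402^2 = 161604 ≡ 254
216^64 ≡ 254^2 = 64516 ≡ 437
106 = 64 + 32 + 8 + 2, so 216^106 ≡ 437·254·223·95 ≡ 319 (mod 461)
R · y^e mod p:
364^2 = 132496 ≡ 189
364^4 ≡ 189^2 = 35721 ≡ 224
364^8 ≡ 224^2 = 50176 ≡ 388
364^16 ≡ 388^2 = 150544 ≡ 258
364^32 ≡ 258^2 = 66564 ≡ 180
364^64 ≡ 180^2 = 32400 ≡ 130
364^128 ≡ 130^2 = 16900 ≡ 304
139 = 128 + 8 + 2 + 1, so 364^139 ≡ 304·388·189·364 ≡ 67 (mod 461)
450·67 = 30150 ≡ 185 (mod 461)
319 ≠ 185; the check fails.

forged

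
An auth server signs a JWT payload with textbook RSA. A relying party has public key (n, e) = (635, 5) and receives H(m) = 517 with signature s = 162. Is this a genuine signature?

genuine

s^5 mod 635 = 517
s^5 mod 635 = 517 matches H(m).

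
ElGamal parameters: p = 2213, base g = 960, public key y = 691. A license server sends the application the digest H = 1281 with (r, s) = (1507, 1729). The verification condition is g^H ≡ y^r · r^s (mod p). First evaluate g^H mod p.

490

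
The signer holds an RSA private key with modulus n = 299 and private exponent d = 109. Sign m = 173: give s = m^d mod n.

m^2 ≡ 173^2 = 29929 ≡ 29
m^4 ≡ 29^2 = 841 ≡ 243
m^8 ≡ 243^2 = 59049 ≡ 146
m^16 ≡ 146^2 = 21316 ≡ 87
m^32 ≡ 87^2 = 7569 ≡ 94
m^64 ≡ 94^2 = 8836 ≡ 165
109 = 64 + 32 + 8 + 4 + 1, so m^109 ≡ 165·94·146·243·173 ≡ 186 (mod 299)

186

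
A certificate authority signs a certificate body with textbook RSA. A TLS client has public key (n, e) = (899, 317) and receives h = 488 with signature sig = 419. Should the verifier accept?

sig^2 ≡ 419^2 = 175561 ≡ 256
sig^4 ≡ 256^2 = 65536 ≡ 808
sig^8 ≡ 808^2 = 652864 ≡ 190
sig^16 ≡ 190^2 = 36100 ≡ 140
sig^32 ≡ 140^2 = 19600 ≡ 721
sig^64 ≡ 721^2 = 519841 ≡ 219
sig^128 ≡ 219^2 = 47961 ≡ 314
sig^256 ≡ 314^2 = 98596 ≡ 605
317 = 256 + 32 + 16 + 8 + 4 + 1, so sig^317 ≡ 605·721·140·190·808·419 ≡ 411 (mod 899)
The recovered value 411 does not match the digest 488.

reject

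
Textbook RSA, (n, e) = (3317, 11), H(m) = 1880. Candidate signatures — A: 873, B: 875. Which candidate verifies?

B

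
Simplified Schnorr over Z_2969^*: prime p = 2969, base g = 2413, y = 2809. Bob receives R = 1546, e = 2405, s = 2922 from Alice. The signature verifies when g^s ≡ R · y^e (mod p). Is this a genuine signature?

forged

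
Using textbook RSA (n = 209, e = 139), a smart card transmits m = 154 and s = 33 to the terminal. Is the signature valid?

valid

s^2 ≡ 33^2 = 1089 ≡ 44
s^4 ≡ 44^2 = 1936 ≡ 55
s^8 ≡ 55^2 = 3025 ≡ 99
s^16 ≡ 99^2 = 9801 ≡ 187
s^32 ≡ 187^2 = 34969 ≡ 66
s^64 ≡ 66^2 = 4356 ≡ 176
s^128 ≡ 176^2 = 30976 ≡ 44
139 = 128 + 8 + 2 + 1, so s^139 ≡ 44·99·44·33 ≡ 154 (mod 209)
s^139 mod 209 = 154 matches m.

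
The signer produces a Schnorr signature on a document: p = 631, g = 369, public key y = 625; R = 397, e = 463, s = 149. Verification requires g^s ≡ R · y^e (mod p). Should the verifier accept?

g^s mod p:
369^2 = 136161 ≡ 496
369^4 ≡ 496^2 = 246016 ≡ 557
369^8 ≡ 557^2 = 310249 ≡ 428
369^16 ≡ 428^2 = 183184 ≡ 194
369^32 ≡ 194^2 = 37636 ≡ 407
369^64 ≡ 407^2 = 165649 ≡ 327
369^128 ≡ 327^2 = 106929 ≡ 290
149 = 128 + 16 + 4 + 1, so 369^149 ≡ 290·194·557·369 ≡ 195 (mod 631)
R · y^e mod p:
625^2 = 390625 ≡ 36
625^4 ≡ 36^2 = 1296 ≡ 34
625^8 ≡ 34^2 = 1156 ≡ 525
625^16 ≡ 525^2 = 275625 ≡ 509
625^32 ≡ 509^2 = 259081 ≡ 371
625^64 ≡ 371^2 = 137641 ≡ 83
625^128 ≡ 83^2 = 6889 ≡ 579
625^256 ≡ 579^2 = 335241 ≡ 180
463 = 256 + 128 + 64 + 8 + 4 + 2 + 1, so 625^463 ≡ 180·579·83·525·34·36·625 ≡ 525 (mod 631)
397·525 = 208425 ≡ 195 (mod 631)
195 ≡ 195 (mod 631); signature holds.

accept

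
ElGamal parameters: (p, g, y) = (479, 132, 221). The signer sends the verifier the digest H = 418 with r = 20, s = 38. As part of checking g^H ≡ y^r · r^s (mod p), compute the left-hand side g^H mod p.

194

132^2 = 17424 ≡ 180
132^4 ≡ 180^2 = 32400 ≡ 307
132^8 ≡ 307^2 = 94249 ≡ 365
132^16 ≡ 365^2 = 133225 ≡ 63
132^32 ≡ 63^2 = 3969 ≡ 137
132^64 ≡ 137^2 = 18769 ≡ 88
132^128 ≡ 88^2 = 7744 ≡ 80
132^256 ≡ 80^2 = 6400 ≡ 173
418 = 256 + 128 + 32 + 2, so 132^418 ≡ 173·80·137·180 ≡ 194 (mod 479)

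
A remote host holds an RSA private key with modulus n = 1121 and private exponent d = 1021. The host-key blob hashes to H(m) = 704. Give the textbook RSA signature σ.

(H(m))^2 ≡ 704^2 = 495616 ≡ 134
(H(m))^4 ≡ 134^2 = 17956 ≡ 20
(H(m))^8 ≡ 20^2 = 400
(H(m))^16 ≡ 400^2 = 160000 ≡ 818
(H(m))^32 ≡ 818^2 = 669124 ≡ 1008
(H(m))^64 ≡ 1008^2 = 1016064 ≡ 438
(H(m))^128 ≡ 438^2 = 191844 ≡ 153
(H(m))^256 ≡ 153^2 = 23409 ≡ 989
(H(m))^512 ≡ 989^2 = 978121 ≡ 609
1021 = 512 + 256 + 128 + 64 + 32 + 16 + 8 + 4 + 1, so (H(m))^1021 ≡ 609·989·153·438·1008·818·400·20·704 ≡ 742 (mod 1121)

742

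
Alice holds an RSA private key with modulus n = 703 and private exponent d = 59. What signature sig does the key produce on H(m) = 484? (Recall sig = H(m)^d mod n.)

Squares mod 703: (H(m))^1≡484, (H(m))^2≡157, (H(m))^4≡44, (H(m))^8≡530, (H(m))^16≡403, (H(m))^32≡16
59 = 32 + 16 + 8 + 2 + 1, so (H(m))^59 ≡ 16·403·530·157·484 ≡ 206 (mod 703)

206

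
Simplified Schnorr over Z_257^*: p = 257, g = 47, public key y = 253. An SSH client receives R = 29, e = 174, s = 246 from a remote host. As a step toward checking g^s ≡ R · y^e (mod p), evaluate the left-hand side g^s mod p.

50

47^2 = 2209 ≡ 153
47^4 ≡ 153^2 = 23409 ≡ 22
47^8 ≡ 22^2 = 484 ≡ 227
47^16 ≡ 227^2 = 51529 ≡ 129
47^32 ≡ 129^2 = 16641 ≡ 193
47^64 ≡ 193^2 = 37249 ≡ 241
47^128 ≡ 241^2 = 58081 ≡ 256
246 = 128 + 64 + 32 + 16 + 4 + 2, so 47^246 ≡ 256·241·193·129·22·153 ≡ 50 (mod 257)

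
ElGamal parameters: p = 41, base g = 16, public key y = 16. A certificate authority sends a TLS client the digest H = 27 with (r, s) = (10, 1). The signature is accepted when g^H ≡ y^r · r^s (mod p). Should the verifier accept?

accept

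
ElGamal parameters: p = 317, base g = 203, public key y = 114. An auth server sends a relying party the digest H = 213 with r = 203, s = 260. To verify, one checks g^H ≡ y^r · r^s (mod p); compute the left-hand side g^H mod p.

Squares mod 317: 203^1≡203, 203^2≡316, 203^4≡1, 203^8≡1, 203^16≡1, 203^32≡1, 203^64≡1, 203^128≡1
213 = 128 + 64 + 16 + 4 + 1, so 203^213 ≡ 1·1·1·1·203 ≡ 203 (mod 317)

203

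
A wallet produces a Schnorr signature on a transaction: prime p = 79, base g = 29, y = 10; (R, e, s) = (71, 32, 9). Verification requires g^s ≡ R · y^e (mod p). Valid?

g^s mod p:
29^9 mod 79 = 17
R · y^e mod p:
10^32 mod 79 = 18
71·18 = 1278 ≡ 14 (mod 79)
17 ≠ 14; the check fails.

no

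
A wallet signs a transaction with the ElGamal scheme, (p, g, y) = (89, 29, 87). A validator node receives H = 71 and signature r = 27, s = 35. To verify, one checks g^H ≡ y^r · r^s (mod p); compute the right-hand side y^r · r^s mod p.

75

Squares mod 89: 87^1≡87, 87^2≡4, 87^4≡16, 87^8≡78, 87^16≡32
27 = 16 + 8 + 2 + 1, so 87^27 ≡ 32·78·4·87 ≡ 57 (mod 89)
Squares mod 89: 27^1≡27, 27^2≡17, 27^4≡22, 27^8≡39, 27^16≡8, 27^32≡64
35 = 32 + 2 + 1, so 27^35 ≡ 64·17·27 ≡ 6 (mod 89)
y^r · r^s ≡ 57·6 = 342 ≡ 75 (mod 89)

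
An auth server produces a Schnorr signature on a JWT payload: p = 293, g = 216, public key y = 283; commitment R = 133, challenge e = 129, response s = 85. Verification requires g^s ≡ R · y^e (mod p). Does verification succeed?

fails

g^s mod p:
216^2 = 46656 ≡ 69
216^4 ≡ 69^2 = 4761 ≡ 73
216^8 ≡ 73^2 = 5329 ≡ 55
216^16 ≡ 55^2 = 3025 ≡ 95
216^32 ≡ 95^2 = 9025 ≡ 235
216^64 ≡ 235^2 = 55225 ≡ 141
85 = 64 + 16 + 4 + 1, so 216^85 ≡ 141·95·73·216 ≡ 87 (mod 293)
R · y^e mod p:
283^2 = 80089 ≡ 100
283^4 ≡ 100^2 = 10000 ≡ 38
283^8 ≡ 38^2 = 1444 ≡ 272
283^16 ≡ 272^2 = 73984 ≡ 148
283^32 ≡ 148^2 = 21904 ≡ 222
283^64 ≡ 222^2 = 49284 ≡ 60
283^128 ≡ 60^2 = 3600 ≡ 84
129 = 128 + 1, so 283^129 ≡ 84·283 ≡ 39 (mod 293)
133·39 = 5187 ≡ 206 (mod 293)
87 ≠ 206; the check fails.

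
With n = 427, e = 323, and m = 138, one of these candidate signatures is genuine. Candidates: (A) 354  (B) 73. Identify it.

B

Candidate A: 354^323 mod 427 = 289
Candidate B: 73^323 mod 427 = 138
  → matches m = 138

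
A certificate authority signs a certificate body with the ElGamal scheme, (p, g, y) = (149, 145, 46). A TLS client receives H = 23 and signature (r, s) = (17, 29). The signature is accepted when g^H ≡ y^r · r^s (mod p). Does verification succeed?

fails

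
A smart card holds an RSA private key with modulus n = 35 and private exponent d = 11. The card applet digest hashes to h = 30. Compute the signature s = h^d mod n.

25

h^11 mod 35 = 25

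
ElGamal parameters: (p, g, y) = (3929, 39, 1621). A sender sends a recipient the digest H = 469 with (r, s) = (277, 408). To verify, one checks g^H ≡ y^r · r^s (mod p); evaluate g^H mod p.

Squares mod 3929: 39^1≡39, 39^2≡1521, 39^4≡3189, 39^8≡1469, 39^16≡940, 39^32≡3504, 39^64≡3820, 39^128≡94, 39^256≡978
469 = 256 + 128 + 64 + 16 + 4 + 1, so 39^469 ≡ 978·94·3820·940·3189·39 ≡ 1059 (mod 3929)

1059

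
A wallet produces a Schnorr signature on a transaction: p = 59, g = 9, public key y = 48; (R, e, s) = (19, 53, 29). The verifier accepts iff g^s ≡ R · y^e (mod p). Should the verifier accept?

g^s mod p:
9^2 = 81 ≡ 22
9^4 ≡ 22^2 = 484 ≡ 12
9^8 ≡ 12^2 = 144 ≡ 26
9^16 ≡ 26^2 = 676 ≡ 27
29 = 16 + 8 + 4 + 1, so 9^29 ≡ 27·26·12·9 ≡ 1 (mod 59)
R · y^e mod p:
48^2 = 2304 ≡ 3
48^4 ≡ 3^2 = 9
48^8 ≡ 9^2 = 81 ≡ 22
48^16 ≡ 22^2 = 484 ≡ 12
48^32 ≡ 12^2 = 144 ≡ 26
53 = 32 + 16 + 4 + 1, so 48^53 ≡ 26·12·9·48 ≡ 28 (mod 59)
19·28 = 532 ≡ 1 (mod 59)
1 ≡ 1 (mod 59); signature holds.

accept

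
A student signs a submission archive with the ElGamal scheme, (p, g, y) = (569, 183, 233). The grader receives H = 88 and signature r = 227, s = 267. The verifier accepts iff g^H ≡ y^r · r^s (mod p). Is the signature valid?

valid

Left side g^H mod p:
183^2 = 33489 ≡ 487
183^4 ≡ 487^2 = 237169 ≡ 465
183^8 ≡ 465^2 = 216225 ≡ 5
183^16 ≡ 5^2 = 25
183^32 ≡ 25^2 = 625 ≡ 56
183^64 ≡ 56^2 = 3136 ≡ 291
88 = 64 + 16 + 8, so 183^88 ≡ 291·25·5 ≡ 528 (mod 569)
Right side y^r · r^s mod p:
233^2 = 54289 ≡ 234
233^4 ≡ 234^2 = 54756 ≡ 132
233^8 ≡ 132^2 = 17424 ≡ 354
233^16 ≡ 354^2 = 125316 ≡ 136
233^32 ≡ 136^2 = 18496 ≡ 288
233^64 ≡ 288^2 = 82944 ≡ 439
233^128 ≡ 439^2 = 192721 ≡ 399
227 = 128 + 64 + 32 + 2 + 1, so 233^227 ≡ 399·439·288·234·233 ≡ 54 (mod 569)
227^2 = 51529 ≡ 319
227^4 ≡ 319^2 = 101761 ≡ 479
227^8 ≡ 479^2 = 229441 ≡ 134
227^16 ≡ 134^2 = 17956 ≡ 317
227^32 ≡ 317^2 = 100489 ≡ 345
227^64 ≡ 345^2 = 119025 ≡ 104
227^128 ≡ 104^2 = 10816 ≡ 5
227^256 ≡ 5^2 = 25
267 = 256 + 8 + 2 + 1, so 227^267 ≡ 25·134·319·227 ≡ 73 (mod 569)
54·73 = 3942 ≡ 528 (mod 569)
528 ≡ 528 (mod 569), so the signature is genuine.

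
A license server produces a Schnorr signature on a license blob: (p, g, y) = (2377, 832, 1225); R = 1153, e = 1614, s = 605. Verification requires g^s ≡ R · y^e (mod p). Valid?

no

g^s mod p:
Squares mod 2377: 832^1≡832, 832^2≡517, 832^4≡1065, 832^8≡396, 832^16≡2311, 832^32≡1979, 832^64≡1522, 832^128≡1286, 832^256≡1781, 832^512≡1043
605 = 512 + 64 + 16 + 8 + 4 + 1, so 832^605 ≡ 1043·1522·2311·396·1065·832 ≡ 938 (mod 2377)
R · y^e mod p:
Squares mod 2377: 1225^1≡1225, 1225^2≡738, 1225^4≡311, 1225^8≡1641, 1225^16≡2117, 1225^32≡1044, 1225^64≡1270, 1225^128≡1294, 1225^256≡1028, 1225^512≡1396, 1225^1024≡2053
1614 = 1024 + 512 + 64 + 8 + 4 + 2, so 1225^1614 ≡ 2053·1396·1270·1641·311·738 ≡ 987 (mod 2377)
1153·987 = 1138011 ≡ 1805 (mod 2377)
938 ≠ 1805; the check fails.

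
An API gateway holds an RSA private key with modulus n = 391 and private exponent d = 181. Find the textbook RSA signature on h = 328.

h^181 mod 391 = 48

48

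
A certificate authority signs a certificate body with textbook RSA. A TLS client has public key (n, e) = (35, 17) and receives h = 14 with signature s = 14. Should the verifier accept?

accept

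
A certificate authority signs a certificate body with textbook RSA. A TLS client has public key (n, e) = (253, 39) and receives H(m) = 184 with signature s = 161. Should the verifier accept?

accept

s^2 ≡ 161^2 = 25921 ≡ 115
s^4 ≡ 115^2 = 13225 ≡ 69
s^8 ≡ 69^2 = 4761 ≡ 207
s^16 ≡ 207^2 = 42849 ≡ 92
s^32 ≡ 92^2 = 8464 ≡ 115
39 = 32 + 4 + 2 + 1, so s^39 ≡ 115·69·115·161 ≡ 184 (mod 253)
Since 184 equals the digest 184, verification succeeds.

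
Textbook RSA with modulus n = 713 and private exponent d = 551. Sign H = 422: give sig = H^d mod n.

H^2 ≡ 422^2 = 178084 ≡ 547
H^4 ≡ 547^2 = 299209 ≡ 462
H^8 ≡ 462^2 = 213444 ≡ 257
H^16 ≡ 257^2 = 66049 ≡ 453
H^32 ≡ 453^2 = 205209 ≡ 578
H^64 ≡ 578^2 = 334084 ≡ 400
H^128 ≡ 400^2 = 160000 ≡ 288
H^256 ≡ 288^2 = 82944 ≡ 236
H^512 ≡ 236^2 = 55696 ≡ 82
551 = 512 + 32 + 4 + 2 + 1, so H^551 ≡ 82·578·462·547·422 ≡ 537 (mod 713)

537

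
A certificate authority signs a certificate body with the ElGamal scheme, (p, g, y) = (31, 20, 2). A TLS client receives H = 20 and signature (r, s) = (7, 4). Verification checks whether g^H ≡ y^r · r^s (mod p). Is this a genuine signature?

genuine

Left side g^H mod p:
20^20 mod 31 = 25
Right side y^r · r^s mod p:
2^7 mod 31 = 4
7^4 mod 31 = 14
4·14 = 56 ≡ 25 (mod 31)
25 ≡ 25 (mod 31), so the signature is genuine.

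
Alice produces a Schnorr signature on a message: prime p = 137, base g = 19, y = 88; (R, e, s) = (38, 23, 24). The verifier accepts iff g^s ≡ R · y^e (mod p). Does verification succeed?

g^s mod p:
19^2 = 361 ≡ 87
19^4 ≡ 87^2 = 7569 ≡ 34
19^8 ≡ 34^2 = 1156 ≡ 60
19^16 ≡ 60^2 = 3600 ≡ 38
24 = 16 + 8, so 19^24 ≡ 38·60 ≡ 88 (mod 137)
R · y^e mod p:
88^2 = 7744 ≡ 72
88^4 ≡ 72^2 = 5184 ≡ 115
88^8 ≡ 115^2 = 13225 ≡ 73
88^16 ≡ 73^2 = 5329 ≡ 123
23 = 16 + 4 + 2 + 1, so 88^23 ≡ 123·115·72·88 ≡ 60 (mod 137)
38·60 = 2280 ≡ 88 (mod 137)
88 ≡ 88 (mod 137); signature holds.

passes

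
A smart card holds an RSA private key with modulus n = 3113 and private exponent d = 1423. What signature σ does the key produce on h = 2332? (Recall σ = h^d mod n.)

1947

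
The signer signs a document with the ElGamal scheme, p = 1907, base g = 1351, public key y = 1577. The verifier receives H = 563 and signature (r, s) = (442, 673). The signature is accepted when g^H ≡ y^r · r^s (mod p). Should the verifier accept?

accept

Left side g^H mod p:
1351^2 = 1825201 ≡ 202
1351^4 ≡ 202^2 = 40804 ≡ 757
1351^8 ≡ 757^2 = 573049 ≡ 949
1351^16 ≡ 949^2 = 900601 ≡ 497
1351^32 ≡ 497^2 = 247009 ≡ 1006
1351^64 ≡ 1006^2 = 1012036 ≡ 1326
1351^128 ≡ 1326^2 = 1758276 ≡ 22
1351^256 ≡ 22^2 = 484
1351^512 ≡ 484^2 = 234256 ≡ 1602
563 = 512 + 32 + 16 + 2 + 1, so 1351^563 ≡ 1602·1006·497·202·1351 ≡ 1376 (mod 1907)
Right side y^r · r^s mod p:
1577^2 = 2486929 ≡ 201
1577^4 ≡ 201^2 = 40401 ≡ 354
1577^8 ≡ 354^2 = 125316 ≡ 1361
1577^16 ≡ 1361^2 = 1852321 ≡ 624
1577^32 ≡ 624^2 = 389376 ≡ 348
1577^64 ≡ 348^2 = 121104 ≡ 963
1577^128 ≡ 963^2 = 927369 ≡ 567
1577^256 ≡ 567^2 = 321489 ≡ 1113
442 = 256 + 128 + 32 + 16 + 8 + 2, so 1577^442 ≡ 1113·567·348·624·1361·201 ≡ 81 (mod 1907)
442^2 = 195364 ≡ 850
442^4 ≡ 850^2 = 722500 ≡ 1654
442^8 ≡ 1654^2 = 2735716 ≡ 1078
442^16 ≡ 1078^2 = 1162084 ≡ 721
442^32 ≡ 721^2 = 519841 ≡ 1137
442^64 ≡ 1137^2 = 1292769 ≡ 1730
442^128 ≡ 1730^2 = 2992900 ≡ 817
442^256 ≡ 817^2 = 667489 ≡ 39
442^512 ≡ 39^2 = 1521
673 = 512 + 128 + 32 + 1, so 442^673 ≡ 1521·817·1137·442 ≡ 841 (mod 1907)
81·841 = 68121 ≡ 1376 (mod 1907)
1376 ≡ 1376 (mod 1907), so the signature is genuine.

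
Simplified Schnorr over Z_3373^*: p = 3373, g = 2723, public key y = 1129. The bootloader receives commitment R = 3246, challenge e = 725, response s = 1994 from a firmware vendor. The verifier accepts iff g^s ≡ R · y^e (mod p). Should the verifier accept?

reject

g^s mod p:
2723^2 = 7414729 ≡ 875
2723^4 ≡ 875^2 = 765625 ≡ 3327
2723^8 ≡ 3327^2 = 11068929 ≡ 2116
2723^16 ≡ 2116^2 = 4477456 ≡ 1485
2723^32 ≡ 1485^2 = 2205225 ≡ 2656
2723^64 ≡ 2656^2 = 7054336 ≡ 1393
2723^128 ≡ 1393^2 = 1940449 ≡ 974
2723^256 ≡ 974^2 = 948676 ≡ 863
2723^512 ≡ 863^2 = 744769 ≡ 2709
2723^1024 ≡ 2709^2 = 7338681 ≡ 2406
1994 = 1024 + 512 + 256 + 128 + 64 + 8 + 2, so 2723^1994 ≡ 2406·2709·863·974·1393·2116·875 ≡ 87 (mod 3373)
R · y^e mod p:
1129^2 = 1274641 ≡ 3020
1129^4 ≡ 3020^2 = 9120400 ≡ 3181
1129^8 ≡ 3181^2 = 10118761 ≡ 3134
1129^16 ≡ 3134^2 = 9821956 ≡ 3153
1129^32 ≡ 3153^2 = 9941409 ≡ 1178
1129^64 ≡ 1178^2 = 1387684 ≡ 1381
1129^128 ≡ 1381^2 = 1907161 ≡ 1416
1129^256 ≡ 1416^2 = 2005056 ≡ 1494
1129^512 ≡ 1494^2 = 2232036 ≡ 2483
725 = 512 + 128 + 64 + 16 + 4 + 1, so 1129^725 ≡ 2483·1416·1381·3153·3181·1129 ≡ 243 (mod 3373)
3246·243 = 788778 ≡ 2869 (mod 3373)
87 ≠ 2869; the check fails.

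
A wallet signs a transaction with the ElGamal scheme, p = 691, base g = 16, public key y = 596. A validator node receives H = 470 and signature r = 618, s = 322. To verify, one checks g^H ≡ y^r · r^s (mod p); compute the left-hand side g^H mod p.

445

16^2 = 256
16^4 ≡ 256^2 = 65536 ≡ 582
16^8 ≡ 582^2 = 338724 ≡ 134
16^16 ≡ 134^2 = 17956 ≡ 681
16^32 ≡ 681^2 = 463761 ≡ 100
16^64 ≡ 100^2 = 10000 ≡ 326
16^128 ≡ 326^2 = 106276 ≡ 553
16^256 ≡ 553^2 = 305809 ≡ 387
470 = 256 + 128 + 64 + 16 + 4 + 2, so 16^470 ≡ 387·553·326·681·582·256 ≡ 445 (mod 691)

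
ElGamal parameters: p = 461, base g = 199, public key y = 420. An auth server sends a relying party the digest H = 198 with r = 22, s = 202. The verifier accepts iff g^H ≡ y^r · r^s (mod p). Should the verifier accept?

Left side g^H mod p:
199^2 = 39601 ≡ 416
199^4 ≡ 416^2 = 173056 ≡ 181
199^8 ≡ 181^2 = 32761 ≡ 30
199^16 ≡ 30^2 = 900 ≡ 439
199^32 ≡ 439^2 = 192721 ≡ 23
199^64 ≡ 23^2 = 529 ≡ 68
199^128 ≡ 68^2 = 4624 ≡ 14
198 = 128 + 64 + 4 + 2, so 199^198 ≡ 14·68·181·416 ≡ 441 (mod 461)
Right side y^r · r^s mod p:
420^2 = 176400 ≡ 298
420^4 ≡ 298^2 = 88804 ≡ 292
420^8 ≡ 292^2 = 85264 ≡ 440
420^16 ≡ 440^2 = 193600 ≡ 441
22 = 16 + 4 + 2, so 420^22 ≡ 441·292·298 ≡ 416 (mod 461)
22^2 = 484 ≡ 23
22^4 ≡ 23^2 = 529 ≡ 68
22^8 ≡ 68^2 = 4624 ≡ 14
22^16 ≡ 14^2 = 196
22^32 ≡ 196^2 = 38416 ≡ 153
22^64 ≡ 153^2 = 23409 ≡ 359
22^128 ≡ 359^2 = 128881 ≡ 262
202 = 128 + 64 + 8 + 2, so 22^202 ≡ 262·359·14·23 ≡ 359 (mod 461)
416·359 = 149344 ≡ 441 (mod 461)
441 ≡ 441 (mod 461), so the signature is genuine.

accept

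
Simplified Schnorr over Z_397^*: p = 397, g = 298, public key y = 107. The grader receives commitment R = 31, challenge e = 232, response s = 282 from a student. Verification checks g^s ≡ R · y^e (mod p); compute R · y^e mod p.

256

Squares mod 397: 107^1≡107, 107^2≡333, 107^4≡126, 107^8≡393, 107^16≡16, 107^32≡256, 107^64≡31, 107^128≡167
232 = 128 + 64 + 32 + 8, so 107^232 ≡ 167·31·256·393 ≡ 290 (mod 397)
R · y^e ≡ 31·290 = 8990 ≡ 256 (mod 397)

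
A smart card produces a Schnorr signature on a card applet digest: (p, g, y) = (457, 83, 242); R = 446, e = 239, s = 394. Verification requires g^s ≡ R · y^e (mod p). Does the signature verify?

g^s mod p:
Squares mod 457: 83^1≡83, 83^2≡34, 83^4≡242, 83^8≡68, 83^16≡54, 83^32≡174, 83^64≡114, 83^128≡200, 83^256≡241
394 = 256 + 128 + 8 + 2, so 83^394 ≡ 241·200·68·34 ≡ 321 (mod 457)
R · y^e mod p:
Squares mod 457: 242^1≡242, 242^2≡68, 242^4≡54, 242^8≡174, 242^16≡114, 242^32≡200, 242^64≡241, 242^128≡42
239 = 128 + 64 + 32 + 8 + 4 + 2 + 1, so 242^239 ≡ 42·241·200·174·54·68·242 ≡ 239 (mod 457)
446·239 = 106594 ≡ 113 (mod 457)
321 ≠ 113; the check fails.

does not verify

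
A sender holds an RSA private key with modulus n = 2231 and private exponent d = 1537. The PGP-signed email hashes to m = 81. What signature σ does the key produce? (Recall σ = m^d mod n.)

m^2 ≡ 81^2 = 6561 ≡ 2099
m^4 ≡ 2099^2 = 4405801 ≡ 1807
m^8 ≡ 1807^2 = 3265249 ≡ 1296
m^16 ≡ 1296^2 = 1679616 ≡ 1904
m^32 ≡ 1904^2 = 3625216 ≡ 2072
m^64 ≡ 2072^2 = 4293184 ≡ 740
m^128 ≡ 740^2 = 547600 ≡ 1005
m^256 ≡ 1005^2 = 1010025 ≡ 1613
m^512 ≡ 1613^2 = 2601769 ≡ 423
m^1024 ≡ 423^2 = 178929 ≡ 449
1537 = 1024 + 512 + 1, so m^1537 ≡ 449·423·81 ≡ 1342 (mod 2231)

1342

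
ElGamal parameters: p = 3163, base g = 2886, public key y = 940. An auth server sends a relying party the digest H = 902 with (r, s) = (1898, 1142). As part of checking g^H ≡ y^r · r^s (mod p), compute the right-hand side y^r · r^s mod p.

103

Squares mod 3163: 940^1≡940, 940^2≡1123, 940^4≡2255, 940^8≡2084, 940^16≡257, 940^32≡2789, 940^64≡704, 940^128≡2188, 940^256≡1725, 940^512≡2405, 940^1024≡2061
1898 = 1024 + 512 + 256 + 64 + 32 + 8 + 2, so 940^1898 ≡ 2061·2405·1725·704·2789·2084·1123 ≡ 993 (mod 3163)
Squares mod 3163: 1898^1≡1898, 1898^2≡2910, 1898^4≡749, 1898^8≡1150, 1898^16≡366, 1898^32≡1110, 1898^64≡1693, 1898^128≡571, 1898^256≡252, 1898^512≡244, 1898^1024≡2602
1142 = 1024 + 64 + 32 + 16 + 4 + 2, so 1898^1142 ≡ 2602·1693·1110·366·749·2910 ≡ 2319 (mod 3163)
y^r · r^s ≡ 993·2319 = 2302767 ≡ 103 (mod 3163)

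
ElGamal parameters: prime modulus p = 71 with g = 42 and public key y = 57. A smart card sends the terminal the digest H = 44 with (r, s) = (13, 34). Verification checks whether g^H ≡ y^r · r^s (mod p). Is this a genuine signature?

genuine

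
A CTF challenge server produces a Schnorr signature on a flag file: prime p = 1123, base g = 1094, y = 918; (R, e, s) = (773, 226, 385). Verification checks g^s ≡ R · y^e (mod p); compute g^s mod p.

349

Squares mod 1123: 1094^1≡1094, 1094^2≡841, 1094^4≡914, 1094^8≡1007, 1094^16≡1103, 1094^32≡400, 1094^64≡534, 1094^128≡1037, 1094^256≡658
385 = 256 + 128 + 1, so 1094^385 ≡ 658·1037·1094 ≡ 349 (mod 1123)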